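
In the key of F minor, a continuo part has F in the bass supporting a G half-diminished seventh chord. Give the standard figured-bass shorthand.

F is the seventh of G half-diminished seventh, so the chord is in third inversion.
A seventh chord in third inversion is figured 6/4/2, conventionally abbreviated 4/2.

4/2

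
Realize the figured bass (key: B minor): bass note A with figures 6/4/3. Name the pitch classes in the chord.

A, C#, D, F#

A third above A in this key is C#.
A fourth above A in this key is D.
A sixth above A in this key is F#.
Together with the bass A, this spells D major seventh in second inversion.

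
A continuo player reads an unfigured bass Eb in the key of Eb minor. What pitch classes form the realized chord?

An unfigured bass implies 5/3.
A third above Eb in this key is Gb.
A fifth above Eb in this key is Bb.
Together with the bass Eb, this spells Eb minor in root position.

Eb, Gb, Bb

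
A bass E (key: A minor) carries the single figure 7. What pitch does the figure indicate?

Counting 6 letter steps above E lands on D; in A minor, that letter is D.

D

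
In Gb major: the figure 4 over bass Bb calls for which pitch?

Counting 3 letter steps above Bb lands on E; in Gb major, that letter is Eb.

Eb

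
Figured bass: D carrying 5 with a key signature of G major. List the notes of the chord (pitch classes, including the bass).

D, F#, A

The written figures 5 are shorthand for 5/3: the 3 is implied.
A third above D in this key is F#.
A fifth above D in this key is A.
Together with the bass D, this spells D major in root position.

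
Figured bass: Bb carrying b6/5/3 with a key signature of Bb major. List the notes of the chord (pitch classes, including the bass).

Bb, D, F, Gb

A third above Bb in this key is D.
A fifth above Bb in this key is F.
A sixth above Bb in this key is G, lowered to Gb by the flat.
Together with the bass Bb, this spells Gb augmented major seventh in first inversion.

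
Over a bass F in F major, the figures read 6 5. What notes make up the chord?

F, A, C, D

The written figures 6 5 are shorthand for 6/5/3: the 3 is implied.
A third above F in this key is A.
A fifth above F in this key is C.
A sixth above F in this key is D.
Together with the bass F, this spells D minor seventh in first inversion.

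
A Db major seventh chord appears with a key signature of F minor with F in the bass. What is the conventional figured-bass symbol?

F is the third of Db major seventh, so the chord is in first inversion.
A seventh chord in first inversion is figured 6/5/3, conventionally abbreviated 6/5.

6/5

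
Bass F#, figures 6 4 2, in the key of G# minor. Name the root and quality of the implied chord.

G# minor seventh

The figures 6 4 2 indicate a seventh chord in third inversion.
In third inversion the root lies a second above the bass: a second above F# in G# minor is G#.
The chord tones are F#, G#, B, D#, giving G# minor seventh.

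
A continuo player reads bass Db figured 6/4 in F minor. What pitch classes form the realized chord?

Db, G, Bb

A fourth above Db in this key is G.
A sixth above Db in this key is Bb.
Together with the bass Db, this spells G diminished in second inversion.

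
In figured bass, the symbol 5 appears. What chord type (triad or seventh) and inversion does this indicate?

5 is shorthand for 5/3.
Intervals of 5/3 above the bass form a triad; the bass is the root, so this is root position.

triad, root position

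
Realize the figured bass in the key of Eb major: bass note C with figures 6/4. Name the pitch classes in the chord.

A fourth above C in this key is F.
A sixth above C in this key is Ab.
Together with the bass C, this spells F minor in second inversion.

C, F, Ab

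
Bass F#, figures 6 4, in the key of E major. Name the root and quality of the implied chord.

The figures 6 4 indicate a triad in second inversion.
In second inversion the root lies a fourth above the bass: a fourth above F# in E major is B.
The chord tones are F#, B, D#, giving B major.

B major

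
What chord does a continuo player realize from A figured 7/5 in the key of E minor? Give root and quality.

A minor seventh

The figures 7/5 indicate a seventh chord in root position.
In root position the bass is the root, so the root is A.
The chord tones are A, C, E, G, giving A minor seventh.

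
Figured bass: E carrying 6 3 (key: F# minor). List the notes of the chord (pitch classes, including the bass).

A third above E in this key is G#.
A sixth above E in this key is C#.
Together with the bass E, this spells C# minor in first inversion.

E, G#, C#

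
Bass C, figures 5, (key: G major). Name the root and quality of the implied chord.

C major

The figures 5 indicate a triad in root position.
In root position the bass is the root, so the root is C.
The chord tones are C, E, G, giving C major.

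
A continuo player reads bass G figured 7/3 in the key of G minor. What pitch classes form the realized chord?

The written figures 7/3 are shorthand for 7/5/3: the 5 is implied.
A third above G in this key is Bb.
A fifth above G in this key is D.
A seventh above G in this key is F.
Together with the bass G, this spells G minor seventh in root position.

G, Bb, D, F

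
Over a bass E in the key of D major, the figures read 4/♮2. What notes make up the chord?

The written figures 4/♮2 are shorthand for 6/4/2: the 6 is implied.
A second above E in this key is F#, made natural (F) by the ♮ figure.
A fourth above E in this key is A.
A sixth above E in this key is C#.
Together with the bass E, this spells F augmented major seventh in third inversion.

E, F, A, C#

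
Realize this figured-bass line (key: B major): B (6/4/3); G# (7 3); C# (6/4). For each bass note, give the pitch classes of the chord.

B, D#, E, G# | G#, B, D#, F# | C#, F#, A#

B (6/4/3): B, D#, E, G#.
G# (7/5/3): G#, B, D#, F#.
C# (6/4): C#, F#, A#.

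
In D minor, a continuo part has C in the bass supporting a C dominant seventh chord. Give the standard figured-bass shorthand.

7

C is the root of C dominant seventh, so the chord is in root position.
A seventh chord in root position is figured 7/5/3, conventionally abbreviated 7.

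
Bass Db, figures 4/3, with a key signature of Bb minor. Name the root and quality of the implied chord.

The figures 4/3 indicate a seventh chord in second inversion.
In second inversion the root lies a fourth above the bass: a fourth above Db in Bb minor is Gb.
The chord tones are Db, F, Gb, Bb, giving Gb major seventh.

Gb major seventh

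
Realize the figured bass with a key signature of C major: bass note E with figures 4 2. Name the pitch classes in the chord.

E, F, A, C

The written figures 4 2 are shorthand for 6/4/2: the 6 is implied.
A second above E in this key is F.
A fourth above E in this key is A.
A sixth above E in this key is C.
Together with the bass E, this spells F major seventh in third inversion.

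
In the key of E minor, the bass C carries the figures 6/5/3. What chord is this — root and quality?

The figures 6/5/3 indicate a seventh chord in first inversion.
In first inversion the root lies a sixth above the bass: a sixth above C in E minor is A.
The chord tones are C, E, G, A, giving A minor seventh.

A minor seventh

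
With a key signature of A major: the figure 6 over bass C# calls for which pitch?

A

Counting 5 letter steps above C# lands on A; in A major, that letter is A.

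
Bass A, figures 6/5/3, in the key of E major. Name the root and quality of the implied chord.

The figures 6/5/3 indicate a seventh chord in first inversion.
In first inversion the root lies a sixth above the bass: a sixth above A in E major is F#.
The chord tones are A, C#, E, F#, giving F# minor seventh.

F# minor seventh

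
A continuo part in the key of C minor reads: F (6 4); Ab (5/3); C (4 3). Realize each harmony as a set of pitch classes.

F, Bb, D | Ab, C, Eb | C, Eb, F, Ab

F (6/4): F, Bb, D.
Ab (5/3): Ab, C, Eb.
C (6/4/3): C, Eb, F, Ab.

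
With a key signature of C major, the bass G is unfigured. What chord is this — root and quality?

An unfigured bass indicates a triad in root position.
In root position the bass is the root, so the root is G.
The chord tones are G, B, D, giving G major.

G major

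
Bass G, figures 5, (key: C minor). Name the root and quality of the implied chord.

G minor

The figures 5 indicate a triad in root position.
In root position the bass is the root, so the root is G.
The chord tones are G, Bb, D, giving G minor.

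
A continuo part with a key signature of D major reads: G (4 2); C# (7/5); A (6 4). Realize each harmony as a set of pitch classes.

G, A, C#, E | C#, E, G, B | A, D, F#

G (6/4/2): G, A, C#, E.
C# (7/5/3): C#, E, G, B.
A (6/4): A, D, F#.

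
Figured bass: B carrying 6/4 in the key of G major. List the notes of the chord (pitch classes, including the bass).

A fourth above B in this key is E.
A sixth above B in this key is G.
Together with the bass B, this spells E minor in second inversion.

B, E, G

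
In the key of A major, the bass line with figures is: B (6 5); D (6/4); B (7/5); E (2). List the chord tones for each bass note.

B (6/5/3): B, D, F#, G#.
D (6/4): D, G#, B.
B (7/5/3): B, D, F#, A.
E (6/4/2): E, F#, A, C#.

B, D, F#, G# | D, G#, B | B, D, F#, A | E, F#, A, C#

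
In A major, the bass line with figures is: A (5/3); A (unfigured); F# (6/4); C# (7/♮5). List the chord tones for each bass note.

A (5/3): A, C#, E.
A (5/3): A, C#, E.
F# (6/4): F#, B, D.
C# (7/♮5/3): C#, E, G, B.

A, C#, E | A, C#, E | F#, B, D | C#, E, G, B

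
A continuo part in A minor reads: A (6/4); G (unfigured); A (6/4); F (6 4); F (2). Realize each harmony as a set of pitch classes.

A (6/4): A, D, F.
G (5/3): G, B, D.
A (6/4): A, D, F.
F (6/4): F, B, D.
F (6/4/2): F, G, B, D.

A, D, F | G, B, D | A, D, F | F, B, D | F, G, B, D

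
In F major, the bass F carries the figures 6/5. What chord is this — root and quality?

D minor seventh

The figures 6/5 indicate a seventh chord in first inversion.
In first inversion the root lies a sixth above the bass: a sixth above F in F major is D.
The chord tones are F, A, C, D, giving D minor seventh.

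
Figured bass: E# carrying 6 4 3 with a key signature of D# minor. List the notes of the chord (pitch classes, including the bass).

E#, G#, A#, C#

A third above E# in this key is G#.
A fourth above E# in this key is A#.
A sixth above E# in this key is C#.
Together with the bass E#, this spells A# minor seventh in second inversion.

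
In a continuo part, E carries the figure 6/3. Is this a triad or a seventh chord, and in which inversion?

Intervals of 6/3 above the bass form a triad; the bass is the third, so this is first inversion.

triad, first inversion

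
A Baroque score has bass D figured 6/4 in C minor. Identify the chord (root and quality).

G minor

The figures 6/4 indicate a triad in second inversion.
In second inversion the root lies a fourth above the bass: a fourth above D in C minor is G.
The chord tones are D, G, Bb, giving G minor.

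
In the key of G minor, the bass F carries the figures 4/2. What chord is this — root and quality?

The figures 4/2 indicate a seventh chord in third inversion.
In third inversion the root lies a second above the bass: a second above F in G minor is G.
The chord tones are F, G, Bb, D, giving G minor seventh.

G minor seventh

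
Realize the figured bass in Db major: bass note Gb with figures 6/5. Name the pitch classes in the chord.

Gb, Bb, Db, Eb

The written figures 6/5 are shorthand for 6/5/3: the 3 is implied.
A third above Gb in this key is Bb.
A fifth above Gb in this key is Db.
A sixth above Gb in this key is Eb.
Together with the bass Gb, this spells Eb minor seventh in first inversion.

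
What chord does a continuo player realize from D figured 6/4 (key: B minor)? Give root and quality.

G major

The figures 6/4 indicate a triad in second inversion.
In second inversion the root lies a fourth above the bass: a fourth above D in B minor is G.
The chord tones are D, G, B, giving G major.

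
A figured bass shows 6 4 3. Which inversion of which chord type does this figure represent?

Intervals of 6/4/3 above the bass form a seventh chord; the bass is the fifth, so this is second inversion.

seventh chord, second inversion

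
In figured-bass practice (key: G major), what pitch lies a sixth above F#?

D

Counting 5 letter steps above F# lands on D; in G major, that letter is D.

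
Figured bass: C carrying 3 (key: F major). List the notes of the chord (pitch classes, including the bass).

C, E, G

The written figures 3 are shorthand for 5/3: the 5 is implied.
A third above C in this key is E.
A fifth above C in this key is G.
Together with the bass C, this spells C major in root position.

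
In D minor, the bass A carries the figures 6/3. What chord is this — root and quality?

F major

The figures 6/3 indicate a triad in first inversion.
In first inversion the root lies a sixth above the bass: a sixth above A in D minor is F.
The chord tones are A, C, F, giving F major.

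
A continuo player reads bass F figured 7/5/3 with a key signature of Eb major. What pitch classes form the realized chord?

A third above F in this key is Ab.
A fifth above F in this key is C.
A seventh above F in this key is Eb.
Together with the bass F, this spells F minor seventh in root position.

F, Ab, C, Eb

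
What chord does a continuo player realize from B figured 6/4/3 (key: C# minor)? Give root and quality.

E major seventh

The figures 6/4/3 indicate a seventh chord in second inversion.
In second inversion the root lies a fourth above the bass: a fourth above B in C# minor is E.
The chord tones are B, D#, E, G#, giving E major seventh.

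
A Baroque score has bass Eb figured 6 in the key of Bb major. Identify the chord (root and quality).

The figures 6 indicate a triad in first inversion.
In first inversion the root lies a sixth above the bass: a sixth above Eb in Bb major is C.
The chord tones are Eb, G, C, giving C minor.

C minor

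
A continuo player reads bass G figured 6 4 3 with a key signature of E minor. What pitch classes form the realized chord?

A third above G in this key is B.
A fourth above G in this key is C.
A sixth above G in this key is E.
Together with the bass G, this spells C major seventh in second inversion.

G, B, C, E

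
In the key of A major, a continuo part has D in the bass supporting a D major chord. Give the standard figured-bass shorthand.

D is the root of D major, so the chord is in root position.
A triad in root position is figured 5/3, conventionally abbreviated (no figures — root-position triad).

no figures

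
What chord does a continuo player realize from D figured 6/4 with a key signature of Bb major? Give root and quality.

The figures 6/4 indicate a triad in second inversion.
In second inversion the root lies a fourth above the bass: a fourth above D in Bb major is G.
The chord tones are D, G, Bb, giving G minor.

G minor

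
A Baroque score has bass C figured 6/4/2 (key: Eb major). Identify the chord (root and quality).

The figures 6/4/2 indicate a seventh chord in third inversion.
In third inversion the root lies a second above the bass: a second above C in Eb major is D.
The chord tones are C, D, F, Ab, giving D half-diminished seventh.

D half-diminished seventh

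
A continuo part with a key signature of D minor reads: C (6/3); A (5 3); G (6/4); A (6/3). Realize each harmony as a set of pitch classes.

C (6/3): C, E, A.
A (5/3): A, C, E.
G (6/4): G, C, E.
A (6/3): A, C, F.

C, E, A | A, C, E | G, C, E | A, C, F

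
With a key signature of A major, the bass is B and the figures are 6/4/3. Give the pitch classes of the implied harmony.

B, D, E, G#

A third above B in this key is D.
A fourth above B in this key is E.
A sixth above B in this key is G#.
Together with the bass B, this spells E dominant seventh in second inversion.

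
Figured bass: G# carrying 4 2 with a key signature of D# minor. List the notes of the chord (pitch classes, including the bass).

G#, A#, C#, E#

The written figures 4 2 are shorthand for 6/4/2: the 6 is implied.
A second above G# in this key is A#.
A fourth above G# in this key is C#.
A sixth above G# in this key is E#.
Together with the bass G#, this spells A# minor seventh in third inversion.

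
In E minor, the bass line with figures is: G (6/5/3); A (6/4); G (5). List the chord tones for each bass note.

G (6/5/3): G, B, D, E.
A (6/4): A, D, F#.
G (5/3): G, B, D.

G, B, D, E | A, D, F# | G, B, D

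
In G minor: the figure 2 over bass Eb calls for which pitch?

F

Counting 1 letter step above Eb lands on F; in G minor, that letter is F.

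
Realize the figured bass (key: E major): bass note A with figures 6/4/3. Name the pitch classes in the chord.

A, C#, D#, F#

A third above A in this key is C#.
A fourth above A in this key is D#.
A sixth above A in this key is F#.
Together with the bass A, this spells D# half-diminished seventh in second inversion.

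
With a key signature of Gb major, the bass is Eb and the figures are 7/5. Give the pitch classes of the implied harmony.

The written figures 7/5 are shorthand for 7/5/3: the 3 is implied.
A third above Eb in this key is Gb.
A fifth above Eb in this key is Bb.
A seventh above Eb in this key is Db.
Together with the bass Eb, this spells Eb minor seventh in root position.

Eb, Gb, Bb, Db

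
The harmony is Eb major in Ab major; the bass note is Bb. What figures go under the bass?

6/4

Bb is the fifth of Eb major, so the chord is in second inversion.
A triad in second inversion is figured 6/4, conventionally abbreviated 6/4.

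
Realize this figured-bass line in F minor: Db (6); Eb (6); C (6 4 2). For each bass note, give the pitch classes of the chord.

Db (6/3): Db, F, Bb.
Eb (6/3): Eb, G, C.
C (6/4/2): C, Db, F, Ab.

Db, F, Bb | Eb, G, C | C, Db, F, Ab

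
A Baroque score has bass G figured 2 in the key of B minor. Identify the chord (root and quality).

A dominant seventh

The figures 2 indicate a seventh chord in third inversion.
In third inversion the root lies a second above the bass: a second above G in B minor is A.
The chord tones are G, A, C#, E, giving A dominant seventh.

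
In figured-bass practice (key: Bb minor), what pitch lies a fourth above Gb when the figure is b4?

Cb

Counting 3 letter steps above Gb lands on C; in Bb minor, that letter is C.
The b4 figure lowers it a semitone, giving Cb.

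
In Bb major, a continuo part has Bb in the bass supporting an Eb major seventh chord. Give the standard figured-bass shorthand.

4/3

Bb is the fifth of Eb major seventh, so the chord is in second inversion.
A seventh chord in second inversion is figured 6/4/3, conventionally abbreviated 4/3.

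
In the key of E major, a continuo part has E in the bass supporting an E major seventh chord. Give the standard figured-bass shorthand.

E is the root of E major seventh, so the chord is in root position.
A seventh chord in root position is figured 7/5/3, conventionally abbreviated 7.

7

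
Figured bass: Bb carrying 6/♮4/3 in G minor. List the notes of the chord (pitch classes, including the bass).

Bb, D, E, G

A third above Bb in this key is D.
A fourth above Bb in this key is Eb, made natural (E) by the ♮ figure.
A sixth above Bb in this key is G.
Together with the bass Bb, this spells E half-diminished seventh in second inversion.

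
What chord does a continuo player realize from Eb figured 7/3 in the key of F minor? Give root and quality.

Eb dominant seventh

The figures 7/3 indicate a seventh chord in root position.
In root position the bass is the root, so the root is Eb.
The chord tones are Eb, G, Bb, Db, giving Eb dominant seventh.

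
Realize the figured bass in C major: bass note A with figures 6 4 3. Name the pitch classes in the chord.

A, C, D, F

A third above A in this key is C.
A fourth above A in this key is D.
A sixth above A in this key is F.
Together with the bass A, this spells D minor seventh in second inversion.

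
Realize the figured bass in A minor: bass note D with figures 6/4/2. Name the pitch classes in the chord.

D, E, G, B

A second above D in this key is E.
A fourth above D in this key is G.
A sixth above D in this key is B.
Together with the bass D, this spells E minor seventh in third inversion.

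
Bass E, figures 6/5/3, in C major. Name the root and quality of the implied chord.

C major seventh

The figures 6/5/3 indicate a seventh chord in first inversion.
In first inversion the root lies a sixth above the bass: a sixth above E in C major is C.
The chord tones are E, G, B, C, giving C major seventh.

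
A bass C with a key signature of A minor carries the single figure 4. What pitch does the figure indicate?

Counting 3 letter steps above C lands on F; in A minor, that letter is F.

F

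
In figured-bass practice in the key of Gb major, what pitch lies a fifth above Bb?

F

Counting 4 letter steps above Bb lands on F; in Gb major, that letter is F.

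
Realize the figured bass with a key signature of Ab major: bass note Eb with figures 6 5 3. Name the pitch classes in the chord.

A third above Eb in this key is G.
A fifth above Eb in this key is Bb.
A sixth above Eb in this key is C.
Together with the bass Eb, this spells C minor seventh in first inversion.

Eb, G, Bb, C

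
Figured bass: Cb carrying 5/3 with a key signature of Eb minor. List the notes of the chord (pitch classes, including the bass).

A third above Cb in this key is Eb.
A fifth above Cb in this key is Gb.
Together with the bass Cb, this spells Cb major in root position.

Cb, Eb, Gb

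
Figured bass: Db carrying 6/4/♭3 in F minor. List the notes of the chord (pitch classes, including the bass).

A third above Db in this key is F, lowered to Fb by the flat.
A fourth above Db in this key is G.
A sixth above Db in this key is Bb.
Together with the bass Db, this spells G diminished seventh in second inversion.

Db, Fb, G, Bb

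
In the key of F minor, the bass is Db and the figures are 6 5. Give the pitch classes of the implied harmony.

Db, F, Ab, Bb

The written figures 6 5 are shorthand for 6/5/3: the 3 is implied.
A third above Db in this key is F.
A fifth above Db in this key is Ab.
A sixth above Db in this key is Bb.
Together with the bass Db, this spells Bb minor seventh in first inversion.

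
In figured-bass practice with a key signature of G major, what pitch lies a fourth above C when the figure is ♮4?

F

Counting 3 letter steps above C lands on F; in G major, that letter is F#.
The ♮4 figure makes it natural, giving F.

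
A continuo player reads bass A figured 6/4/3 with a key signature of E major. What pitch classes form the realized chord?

A, C#, D#, F#

A third above A in this key is C#.
A fourth above A in this key is D#.
A sixth above A in this key is F#.
Together with the bass A, this spells D# half-diminished seventh in second inversion.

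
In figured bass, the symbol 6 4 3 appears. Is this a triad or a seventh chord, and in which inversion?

seventh chord, second inversion

Intervals of 6/4/3 above the bass form a seventh chord; the bass is the fifth, so this is second inversion.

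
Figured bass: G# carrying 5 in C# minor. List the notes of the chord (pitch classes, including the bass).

G#, B, D#

The written figures 5 are shorthand for 5/3: the 3 is implied.
A third above G# in this key is B.
A fifth above G# in this key is D#.
Together with the bass G#, this spells G# minor in root position.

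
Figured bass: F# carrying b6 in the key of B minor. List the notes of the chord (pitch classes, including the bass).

The written figures b6 are shorthand for 6/3: the 3 is implied.
A third above F# in this key is A.
A sixth above F# in this key is D, lowered to Db by the flat.

F#, A, Db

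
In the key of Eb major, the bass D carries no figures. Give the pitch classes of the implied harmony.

An unfigured bass implies 5/3.
A third above D in this key is F.
A fifth above D in this key is Ab.
Together with the bass D, this spells D diminished in root position.

D, F, Ab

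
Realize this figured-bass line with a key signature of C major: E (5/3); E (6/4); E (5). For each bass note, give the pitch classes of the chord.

E (5/3): E, G, B.
E (6/4): E, A, C.
E (5/3): E, G, B.

E, G, B | E, A, C | E, G, B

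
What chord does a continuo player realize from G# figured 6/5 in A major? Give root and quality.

The figures 6/5 indicate a seventh chord in first inversion.
In first inversion the root lies a sixth above the bass: a sixth above G# in A major is E.
The chord tones are G#, B, D, E, giving E dominant seventh.

E dominant seventh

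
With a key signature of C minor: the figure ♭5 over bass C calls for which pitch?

Counting 4 letter steps above C lands on G; in C minor, that letter is G.
The b5 figure lowers it a semitone, giving Gb.

Gb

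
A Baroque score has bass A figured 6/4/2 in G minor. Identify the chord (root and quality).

Bb major seventh

The figures 6/4/2 indicate a seventh chord in third inversion.
In third inversion the root lies a second above the bass: a second above A in G minor is Bb.
The chord tones are A, Bb, D, F, giving Bb major seventh.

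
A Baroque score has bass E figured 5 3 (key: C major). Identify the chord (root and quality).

The figures 5 3 indicate a triad in root position.
In root position the bass is the root, so the root is E.
The chord tones are E, G, B, giving E minor.

E minor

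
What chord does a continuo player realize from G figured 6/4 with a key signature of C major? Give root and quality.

C major

The figures 6/4 indicate a triad in second inversion.
In second inversion the root lies a fourth above the bass: a fourth above G in C major is C.
The chord tones are G, C, E, giving C major.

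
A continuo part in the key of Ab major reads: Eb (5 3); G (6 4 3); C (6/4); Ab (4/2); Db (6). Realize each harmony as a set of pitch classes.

Eb (5/3): Eb, G, Bb.
G (6/4/3): G, Bb, C, Eb.
C (6/4): C, F, Ab.
Ab (6/4/2): Ab, Bb, Db, F.
Db (6/3): Db, F, Bb.

Eb, G, Bb | G, Bb, C, Eb | C, F, Ab | Ab, Bb, Db, F | Db, F, Bb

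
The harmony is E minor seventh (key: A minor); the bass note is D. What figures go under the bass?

4/2

D is the seventh of E minor seventh, so the chord is in third inversion.
A seventh chord in third inversion is figured 6/4/2, conventionally abbreviated 4/2.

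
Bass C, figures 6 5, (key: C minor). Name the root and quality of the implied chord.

The figures 6 5 indicate a seventh chord in first inversion.
In first inversion the root lies a sixth above the bass: a sixth above C in C minor is Ab.
The chord tones are C, Eb, G, Ab, giving Ab major seventh.

Ab major seventh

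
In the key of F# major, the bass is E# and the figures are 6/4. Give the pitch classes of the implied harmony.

A fourth above E# in this key is A#.
A sixth above E# in this key is C#.
Together with the bass E#, this spells A# minor in second inversion.

E#, A#, C#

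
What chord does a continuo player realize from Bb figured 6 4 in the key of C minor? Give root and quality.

Eb major

The figures 6 4 indicate a triad in second inversion.
In second inversion the root lies a fourth above the bass: a fourth above Bb in C minor is Eb.
The chord tones are Bb, Eb, G, giving Eb major.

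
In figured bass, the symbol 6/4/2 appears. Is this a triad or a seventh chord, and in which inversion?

Intervals of 6/4/2 above the bass form a seventh chord; the bass is the seventh, so this is third inversion.

seventh chord, third inversion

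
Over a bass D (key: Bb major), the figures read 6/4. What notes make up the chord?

D, G, Bb

A fourth above D in this key is G.
A sixth above D in this key is Bb.
Together with the bass D, this spells G minor in second inversion.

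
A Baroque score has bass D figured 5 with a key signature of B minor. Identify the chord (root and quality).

The figures 5 indicate a triad in root position.
In root position the bass is the root, so the root is D.
The chord tones are D, F#, A, giving D major.

D major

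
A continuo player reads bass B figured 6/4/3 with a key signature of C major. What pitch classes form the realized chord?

B, D, E, G

A third above B in this key is D.
A fourth above B in this key is E.
A sixth above B in this key is G.
Together with the bass B, this spells E minor seventh in second inversion.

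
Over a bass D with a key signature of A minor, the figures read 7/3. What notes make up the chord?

The written figures 7/3 are shorthand for 7/5/3: the 5 is implied.
A third above D in this key is F.
A fifth above D in this key is A.
A seventh above D in this key is C.
Together with the bass D, this spells D minor seventh in root position.

D, F, A, C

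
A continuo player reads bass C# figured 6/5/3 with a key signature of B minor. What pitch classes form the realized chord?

C#, E, G, A

A third above C# in this key is E.
A fifth above C# in this key is G.
A sixth above C# in this key is A.
Together with the bass C#, this spells A dominant seventh in first inversion.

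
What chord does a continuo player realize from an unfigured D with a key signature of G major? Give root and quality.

D major

An unfigured bass indicates a triad in root position.
In root position the bass is the root, so the root is D.
The chord tones are D, F#, A, giving D major.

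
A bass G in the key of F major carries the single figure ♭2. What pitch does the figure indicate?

Ab

Counting 1 letter step above G lands on A; in F major, that letter is A.
The b2 figure lowers it a semitone, giving Ab.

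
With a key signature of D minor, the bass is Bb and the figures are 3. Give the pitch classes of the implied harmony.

The written figures 3 are shorthand for 5/3: the 5 is implied.
A third above Bb in this key is D.
A fifth above Bb in this key is F.
Together with the bass Bb, this spells Bb major in root position.

Bb, D, F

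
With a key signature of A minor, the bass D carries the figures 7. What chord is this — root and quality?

D minor seventh

The figures 7 indicate a seventh chord in root position.
In root position the bass is the root, so the root is D.
The chord tones are D, F, A, C, giving D minor seventh.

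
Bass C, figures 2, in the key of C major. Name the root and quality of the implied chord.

The figures 2 indicate a seventh chord in third inversion.
In third inversion the root lies a second above the bass: a second above C in C major is D.
The chord tones are C, D, F, A, giving D minor seventh.

D minor seventh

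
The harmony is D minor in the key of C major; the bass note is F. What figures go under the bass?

6

F is the third of D minor, so the chord is in first inversion.
A triad in first inversion is figured 6/3, conventionally abbreviated 6.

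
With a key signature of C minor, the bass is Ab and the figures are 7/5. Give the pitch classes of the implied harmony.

The written figures 7/5 are shorthand for 7/5/3: the 3 is implied.
A third above Ab in this key is C.
A fifth above Ab in this key is Eb.
A seventh above Ab in this key is G.
Together with the bass Ab, this spells Ab major seventh in root position.

Ab, C, Eb, G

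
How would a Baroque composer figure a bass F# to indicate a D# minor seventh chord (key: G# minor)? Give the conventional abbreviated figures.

6/5

F# is the third of D# minor seventh, so the chord is in first inversion.
A seventh chord in first inversion is figured 6/5/3, conventionally abbreviated 6/5.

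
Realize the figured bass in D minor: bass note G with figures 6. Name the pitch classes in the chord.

The written figures 6 are shorthand for 6/3: the 3 is implied.
A third above G in this key is Bb.
A sixth above G in this key is E.
Together with the bass G, this spells E diminished in first inversion.

G, Bb, E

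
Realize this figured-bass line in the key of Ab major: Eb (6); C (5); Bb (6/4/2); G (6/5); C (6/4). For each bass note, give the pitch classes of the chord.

Eb, G, C | C, Eb, G | Bb, C, Eb, G | G, Bb, Db, Eb | C, F, Ab

Eb (6/3): Eb, G, C.
C (5/3): C, Eb, G.
Bb (6/4/2): Bb, C, Eb, G.
G (6/5/3): G, Bb, Db, Eb.
C (6/4): C, F, Ab.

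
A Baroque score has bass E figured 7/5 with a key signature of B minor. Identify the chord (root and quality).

The figures 7/5 indicate a seventh chord in root position.
In root position the bass is the root, so the root is E.
The chord tones are E, G, B, D, giving E minor seventh.

E minor seventh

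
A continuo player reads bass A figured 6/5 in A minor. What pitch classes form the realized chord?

A, C, E, F

The written figures 6/5 are shorthand for 6/5/3: the 3 is implied.
A third above A in this key is C.
A fifth above A in this key is E.
A sixth above A in this key is F.
Together with the bass A, this spells F major seventh in first inversion.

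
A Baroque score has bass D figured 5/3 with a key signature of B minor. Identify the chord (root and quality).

The figures 5/3 indicate a triad in root position.
In root position the bass is the root, so the root is D.
The chord tones are D, F#, A, giving D major.

D major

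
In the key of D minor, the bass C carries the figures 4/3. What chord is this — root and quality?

The figures 4/3 indicate a seventh chord in second inversion.
In second inversion the root lies a fourth above the bass: a fourth above C in D minor is F.
The chord tones are C, E, F, A, giving F major seventh.

F major seventh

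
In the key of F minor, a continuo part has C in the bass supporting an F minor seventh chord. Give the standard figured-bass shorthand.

C is the fifth of F minor seventh, so the chord is in second inversion.
A seventh chord in second inversion is figured 6/4/3, conventionally abbreviated 4/3.

4/3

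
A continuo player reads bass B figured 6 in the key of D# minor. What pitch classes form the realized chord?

B, D#, G#

The written figures 6 are shorthand for 6/3: the 3 is implied.
A third above B in this key is D#.
A sixth above B in this key is G#.
Together with the bass B, this spells G# minor in first inversion.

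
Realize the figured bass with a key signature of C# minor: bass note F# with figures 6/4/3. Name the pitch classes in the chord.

F#, A, B, D#

A third above F# in this key is A.
A fourth above F# in this key is B.
A sixth above F# in this key is D#.
Together with the bass F#, this spells B dominant seventh in second inversion.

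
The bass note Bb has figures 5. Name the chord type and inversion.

5 is shorthand for 5/3.
Intervals of 5/3 above the bass form a triad; the bass is the root, so this is root position.

triad, root position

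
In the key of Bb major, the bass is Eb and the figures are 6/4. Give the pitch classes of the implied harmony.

A fourth above Eb in this key is A.
A sixth above Eb in this key is C.
Together with the bass Eb, this spells A diminished in second inversion.

Eb, A, C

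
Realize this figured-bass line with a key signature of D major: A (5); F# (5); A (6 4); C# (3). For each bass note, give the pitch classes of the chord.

A (5/3): A, C#, E.
F# (5/3): F#, A, C#.
A (6/4): A, D, F#.
C# (5/3): C#, E, G.

A, C#, E | F#, A, C# | A, D, F# | C#, E, G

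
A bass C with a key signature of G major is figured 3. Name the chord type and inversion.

3 is shorthand for 5/3.
Intervals of 5/3 above the bass form a triad; the bass is the root, so this is root position.

triad, root position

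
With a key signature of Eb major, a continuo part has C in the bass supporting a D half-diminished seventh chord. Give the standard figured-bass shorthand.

C is the seventh of D half-diminished seventh, so the chord is in third inversion.
A seventh chord in third inversion is figured 6/4/2, conventionally abbreviated 4/2.

4/2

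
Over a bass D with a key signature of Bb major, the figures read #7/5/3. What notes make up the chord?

D, F, A, C#

A third above D in this key is F.
A fifth above D in this key is A.
A seventh above D in this key is C, raised to C# by the sharp.
Together with the bass D, this spells D minor-major seventh in root position.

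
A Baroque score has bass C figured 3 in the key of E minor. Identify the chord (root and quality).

C major

The figures 3 indicate a triad in root position.
In root position the bass is the root, so the root is C.
The chord tones are C, E, G, giving C major.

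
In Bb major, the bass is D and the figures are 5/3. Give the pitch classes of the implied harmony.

A third above D in this key is F.
A fifth above D in this key is A.
Together with the bass D, this spells D minor in root position.

D, F, A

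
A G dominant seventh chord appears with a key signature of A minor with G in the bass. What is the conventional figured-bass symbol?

G is the root of G dominant seventh, so the chord is in root position.
A seventh chord in root position is figured 7/5/3, conventionally abbreviated 7.

7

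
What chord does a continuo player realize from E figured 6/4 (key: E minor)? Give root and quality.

A minor

The figures 6/4 indicate a triad in second inversion.
In second inversion the root lies a fourth above the bass: a fourth above E in E minor is A.
The chord tones are E, A, C, giving A minor.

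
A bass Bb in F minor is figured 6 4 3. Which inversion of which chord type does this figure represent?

Intervals of 6/4/3 above the bass form a seventh chord; the bass is the fifth, so this is second inversion.

seventh chord, second inversion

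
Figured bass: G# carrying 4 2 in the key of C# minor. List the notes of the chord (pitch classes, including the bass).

G#, A, C#, E

The written figures 4 2 are shorthand for 6/4/2: the 6 is implied.
A second above G# in this key is A.
A fourth above G# in this key is C#.
A sixth above G# in this key is E.
Together with the bass G#, this spells A major seventh in third inversion.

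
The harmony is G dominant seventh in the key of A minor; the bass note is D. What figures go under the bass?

D is the fifth of G dominant seventh, so the chord is in second inversion.
A seventh chord in second inversion is figured 6/4/3, conventionally abbreviated 4/3.

4/3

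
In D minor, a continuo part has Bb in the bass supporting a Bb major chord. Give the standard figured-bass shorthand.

Bb is the root of Bb major, so the chord is in root position.
A triad in root position is figured 5/3, conventionally abbreviated (no figures — root-position triad).

no figures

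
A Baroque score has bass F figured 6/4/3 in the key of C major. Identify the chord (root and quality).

The figures 6/4/3 indicate a seventh chord in second inversion.
In second inversion the root lies a fourth above the bass: a fourth above F in C major is B.
The chord tones are F, A, B, D, giving B half-diminished seventh.

B half-diminished seventh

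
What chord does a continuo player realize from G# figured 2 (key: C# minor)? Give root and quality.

The figures 2 indicate a seventh chord in third inversion.
In third inversion the root lies a second above the bass: a second above G# in C# minor is A.
The chord tones are G#, A, C#, E, giving A major seventh.

A major seventh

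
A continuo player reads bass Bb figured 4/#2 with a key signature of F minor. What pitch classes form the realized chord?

The written figures 4/#2 are shorthand for 6/4/2: the 6 is implied.
A second above Bb in this key is C, raised to C# by the sharp.
A fourth above Bb in this key is Eb.
A sixth above Bb in this key is G.

Bb, C#, Eb, G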